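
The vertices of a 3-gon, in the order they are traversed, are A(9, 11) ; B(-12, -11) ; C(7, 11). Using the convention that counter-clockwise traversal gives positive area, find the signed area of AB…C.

-22

Apply the surveyor's formula: 2A = Σ (x_i·y_{i+1} − x_{i+1}·y_i), indices taken mod 3.
A→B: (9)(-11) − (-12)(11) = 33
B→C: (-12)(11) − (7)(-11) = -55
C→A: (7)(11) − (9)(11) = -22
Σ = -44
Signed area = Σ/2 = -22 (negative ⇒ clockwise traversal).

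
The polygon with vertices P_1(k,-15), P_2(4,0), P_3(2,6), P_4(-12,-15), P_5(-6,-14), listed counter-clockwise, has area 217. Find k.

10

The doubled signed area Σ (x_i y_{i+1} − x_{i+1} y_i) is linear in k.
With k=0 it equals 294; the coefficient of k is 14 (from the two edges through P_1).
So 14·k + 294 = 2·217 = 434 ⇒ k = 10.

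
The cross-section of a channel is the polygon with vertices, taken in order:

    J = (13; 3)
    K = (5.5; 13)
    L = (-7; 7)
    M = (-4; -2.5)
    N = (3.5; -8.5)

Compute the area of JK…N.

Apply Gauss's area formula: 2A = Σ (x_i·y_{i+1} − x_{i+1}·y_i), indices taken mod 5.
Cross-terms: 152.5, 129.5, 45.5, 42.75, 121  ⇒  Σ = 491.25
Area = |Σ|/2 = 245.625.

245.625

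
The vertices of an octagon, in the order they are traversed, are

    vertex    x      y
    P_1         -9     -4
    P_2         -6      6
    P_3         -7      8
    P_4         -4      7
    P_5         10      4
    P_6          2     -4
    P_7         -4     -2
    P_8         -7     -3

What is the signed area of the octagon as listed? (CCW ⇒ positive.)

Apply the shoelace formula: 2A = Σ (x_i·y_{i+1} − x_{i+1}·y_i), indices taken mod 8.
Σ = (-78) + (-6) + (-17) + (-86) + (-48) + (-20) + (-2) + (1) = -256
Signed area = Σ/2 = -128 (negative ⇒ clockwise traversal).

-128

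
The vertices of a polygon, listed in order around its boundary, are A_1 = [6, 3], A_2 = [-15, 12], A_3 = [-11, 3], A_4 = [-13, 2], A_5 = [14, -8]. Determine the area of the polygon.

193.5

Σ = (117) + (87) + (17) + (76) + (90) = 387
Area = |Σ|/2 = 193.5.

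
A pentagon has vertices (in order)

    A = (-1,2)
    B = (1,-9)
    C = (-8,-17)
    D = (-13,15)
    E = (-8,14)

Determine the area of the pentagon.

Apply Gauss's area formula: 2A = Σ (x_i·y_{i+1} − x_{i+1}·y_i), indices taken mod 5.
A→B: (-1)(-9) − (1)(2) = 7
B→C: (1)(-17) − (-8)(-9) = -89
C→D: (-8)(15) − (-13)(-17) = -341
D→E: (-13)(14) − (-8)(15) = -62
E→A: (-8)(2) − (-1)(14) = -2
Σ = -487
Area = |Σ|/2 = 243.5.

243.5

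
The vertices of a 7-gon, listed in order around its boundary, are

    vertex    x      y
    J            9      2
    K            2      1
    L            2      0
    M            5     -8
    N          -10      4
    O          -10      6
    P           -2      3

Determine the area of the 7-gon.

Apply the surveyor's formula: 2A = Σ (x_i·y_{i+1} − x_{i+1}·y_i), indices taken mod 7.
Σ = (5) + (-2) + (-16) + (-60) + (-20) + (-18) + (-31) = -142
Area = |Σ|/2 = 71.

71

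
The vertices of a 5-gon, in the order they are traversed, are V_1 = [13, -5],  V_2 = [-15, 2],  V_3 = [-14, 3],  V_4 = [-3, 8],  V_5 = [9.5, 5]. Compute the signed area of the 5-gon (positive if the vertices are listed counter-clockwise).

-186.25

Σ = (-49) + (-17) + (-103) + (-91) + (-112.5) = -372.5
Signed area = Σ/2 = -186.25 (negative ⇒ clockwise traversal).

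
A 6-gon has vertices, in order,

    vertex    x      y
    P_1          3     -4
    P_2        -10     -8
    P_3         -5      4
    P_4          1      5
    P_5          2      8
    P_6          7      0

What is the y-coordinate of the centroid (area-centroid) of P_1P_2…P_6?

Apply the shoelace formula. First the cross-terms c_i = x_i·y_{i+1} − x_{i+1}·y_i:
  -64, -80, -29, -2, -56, -28  ⇒  2A = -259, A = -129.5.
Then Σ (y_i + y_{i+1})·c_i = 465, so ȳ = 465 / (6·(-129.5)) = -155/259.

-155/259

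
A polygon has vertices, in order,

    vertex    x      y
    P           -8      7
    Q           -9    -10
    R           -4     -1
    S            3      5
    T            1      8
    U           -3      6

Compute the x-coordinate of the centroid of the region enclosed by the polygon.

-764/171

Apply the surveyor's formula. First the cross-terms c_i = x_i·y_{i+1} − x_{i+1}·y_i:
  143, -31, -17, 19, 30, 27  ⇒  2A = 171, A = 85.5.
Then Σ (x_i + x_{i+1})·c_i = -2292, so x̄ = -2292 / (6·85.5) = -764/171.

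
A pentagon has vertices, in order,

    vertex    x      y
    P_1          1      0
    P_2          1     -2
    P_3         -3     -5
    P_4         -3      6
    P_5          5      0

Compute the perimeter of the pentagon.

32

|P_1P_2| = √((0)² + (-2)²) = √4 = 2
|P_2P_3| = √((-4)² + (-3)²) = √25 = 5
|P_3P_4| = √((0)² + (11)²) = √121 = 11
|P_4P_5| = √((8)² + (-6)²) = √100 = 10
|P_5P_1| = √((-4)² + (0)²) = √16 = 4
Perimeter = 2 + 5 + 11 + 10 + 4 = 32.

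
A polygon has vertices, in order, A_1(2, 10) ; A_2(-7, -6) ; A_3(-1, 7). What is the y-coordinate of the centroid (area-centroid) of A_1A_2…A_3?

11/3

Apply the shoelace formula. First the cross-terms c_i = x_i·y_{i+1} − x_{i+1}·y_i:
  58, -55, -24  ⇒  2A = -21, A = -10.5.
Then Σ (y_i + y_{i+1})·c_i = -231, so ȳ = -231 / (6·(-10.5)) = 11/3.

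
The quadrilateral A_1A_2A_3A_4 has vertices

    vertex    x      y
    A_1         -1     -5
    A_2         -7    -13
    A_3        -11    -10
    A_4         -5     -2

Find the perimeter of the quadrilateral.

30

|A_1A_2| = √((-6)² + (-8)²) = √100 = 10
|A_2A_3| = √((-4)² + (3)²) = √25 = 5
|A_3A_4| = √((6)² + (8)²) = √100 = 10
|A_4A_1| = √((4)² + (-3)²) = √25 = 5
Perimeter = 10 + 5 + 10 + 5 = 30.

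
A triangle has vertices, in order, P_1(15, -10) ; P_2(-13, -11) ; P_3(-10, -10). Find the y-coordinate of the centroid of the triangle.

Apply Gauss's area formula. First the cross-terms c_i = x_i·y_{i+1} − x_{i+1}·y_i:
  -295, 20, 250  ⇒  2A = -25, A = -12.5.
Then Σ (y_i + y_{i+1})·c_i = 775, so ȳ = 775 / (6·(-12.5)) = -31/3.

-31/3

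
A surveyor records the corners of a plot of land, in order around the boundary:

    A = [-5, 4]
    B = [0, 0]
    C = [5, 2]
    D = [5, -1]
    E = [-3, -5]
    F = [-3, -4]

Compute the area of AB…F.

Apply the shoelace (surveyor's) formula: 2A = Σ (x_i·y_{i+1} − x_{i+1}·y_i), indices taken mod 6.
Σ = (0) + (0) + (-15) + (-28) + (-3) + (-32) = -78
Area = |Σ|/2 = 39.

39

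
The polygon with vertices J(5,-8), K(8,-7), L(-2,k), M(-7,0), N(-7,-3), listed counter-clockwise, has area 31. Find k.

Write out the shoelace sum; only the two edges meeting at L involve k:
2·Area = [(8·k − (-2)·(-7)) + ((-2)·0 − (-7)·k)] + 121
       = 15·k + 107 = 62
⇒ k = -3.

-3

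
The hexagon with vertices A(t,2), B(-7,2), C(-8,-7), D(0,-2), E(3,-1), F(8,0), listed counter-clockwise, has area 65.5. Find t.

3

The doubled signed area Σ (x_i y_{i+1} − x_{i+1} y_i) is linear in t.
With t=0 it equals 125; the coefficient of t is 2 (from the two edges through A).
So 2·t + 125 = 2·65.5 = 131 ⇒ t = 3.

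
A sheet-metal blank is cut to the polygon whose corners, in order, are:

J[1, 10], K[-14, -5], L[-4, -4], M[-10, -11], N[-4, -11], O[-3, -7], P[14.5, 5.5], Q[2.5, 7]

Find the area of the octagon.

213.375

Σ = (135) + (36) + (4) + (66) + (-5) + (85) + (87.75) + (18) = 426.75
Area = |Σ|/2 = 213.375.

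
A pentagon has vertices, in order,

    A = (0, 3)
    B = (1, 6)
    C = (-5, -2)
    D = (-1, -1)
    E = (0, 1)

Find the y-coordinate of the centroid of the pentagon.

Apply the shoelace (surveyor's) formula. First the cross-terms c_i = x_i·y_{i+1} − x_{i+1}·y_i:
  -3, 28, 3, -1, 0  ⇒  2A = 27, A = 13.5.
Then Σ (y_i + y_{i+1})·c_i = 76, so ȳ = 76 / (6·13.5) = 76/81.

76/81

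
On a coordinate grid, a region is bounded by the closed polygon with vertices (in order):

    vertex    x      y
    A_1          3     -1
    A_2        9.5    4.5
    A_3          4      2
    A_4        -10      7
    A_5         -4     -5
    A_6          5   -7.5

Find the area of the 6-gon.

111.25

Σ = (23) + (1) + (48) + (78) + (55) + (17.5) = 222.5
Area = |Σ|/2 = 111.25.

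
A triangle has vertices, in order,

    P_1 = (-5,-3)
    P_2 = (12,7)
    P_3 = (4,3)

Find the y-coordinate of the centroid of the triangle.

Apply the shoelace formula. First the cross-terms c_i = x_i·y_{i+1} − x_{i+1}·y_i:
  1, 8, 3  ⇒  2A = 12, A = 6.
Then Σ (y_i + y_{i+1})·c_i = 84, so ȳ = 84 / (6·6) = 7/3.

7/3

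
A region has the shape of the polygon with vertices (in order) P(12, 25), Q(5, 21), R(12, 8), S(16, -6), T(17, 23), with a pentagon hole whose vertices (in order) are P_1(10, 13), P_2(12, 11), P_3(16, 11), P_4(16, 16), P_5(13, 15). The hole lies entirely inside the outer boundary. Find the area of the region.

Outer boundary:
Σ = (127) + (-212) + (-200) + (470) + (149) = 334
Area = |Σ|/2 = 167.
Hole:
Apply Gauss's area formula: 2A = Σ (x_i·y_{i+1} − x_{i+1}·y_i), indices taken mod 5.
Σ = (-46) + (-44) + (80) + (32) + (19) = 41
Area = |Σ|/2 = 20.5.
Net area = 167 − 20.5 = 146.5.

146.5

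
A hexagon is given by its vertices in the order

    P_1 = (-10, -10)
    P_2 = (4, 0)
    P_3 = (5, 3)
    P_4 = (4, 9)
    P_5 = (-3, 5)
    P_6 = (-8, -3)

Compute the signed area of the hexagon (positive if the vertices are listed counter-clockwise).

115.5

Apply Gauss's area formula: 2A = Σ (x_i·y_{i+1} − x_{i+1}·y_i), indices taken mod 6.
Cross-terms: 40, 12, 33, 47, 49, 50  ⇒  Σ = 231
Signed area = Σ/2 = 115.5 (positive ⇒ counter-clockwise traversal).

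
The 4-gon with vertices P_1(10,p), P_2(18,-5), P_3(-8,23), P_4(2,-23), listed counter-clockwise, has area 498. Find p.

-19

Write out the shoelace sum; only the two edges meeting at P_1 involve p:
2·Area = [(2·p − 10·(-23)) + (10·(-5) − 18·p)] + 512
       = -16·p + 692 = 996
⇒ p = -19.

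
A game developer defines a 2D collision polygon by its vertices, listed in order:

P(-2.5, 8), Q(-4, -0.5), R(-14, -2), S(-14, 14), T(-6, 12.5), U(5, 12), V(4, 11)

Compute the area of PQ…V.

Apply Gauss's area formula: 2A = Σ (x_i·y_{i+1} − x_{i+1}·y_i), indices taken mod 7.
Σ = (33.25) + (1) + (-224) + (-91) + (-134.5) + (7) + (59.5) = -348.75
Area = |Σ|/2 = 174.375.

174.375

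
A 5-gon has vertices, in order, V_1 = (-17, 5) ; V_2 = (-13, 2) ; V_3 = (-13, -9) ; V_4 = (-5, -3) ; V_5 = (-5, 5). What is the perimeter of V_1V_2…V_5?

|V_1V_2| = √((4)² + (-3)²) = √25 = 5
|V_2V_3| = √((0)² + (-11)²) = √121 = 11
|V_3V_4| = √((8)² + (6)²) = √100 = 10
|V_4V_5| = √((0)² + (8)²) = √64 = 8
|V_5V_1| = √((-12)² + (0)²) = √144 = 12
Perimeter = 5 + 11 + 10 + 8 + 12 = 46.

46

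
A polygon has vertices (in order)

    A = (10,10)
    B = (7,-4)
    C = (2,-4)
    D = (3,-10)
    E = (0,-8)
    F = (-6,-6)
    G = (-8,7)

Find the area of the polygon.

225

Σ = (-110) + (-20) + (-8) + (-24) + (-48) + (-90) + (-150) = -450
Area = |Σ|/2 = 225.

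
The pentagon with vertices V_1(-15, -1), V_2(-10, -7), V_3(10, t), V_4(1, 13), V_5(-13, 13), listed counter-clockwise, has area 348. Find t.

-1

Write out the shoelace sum; only the two edges meeting at V_3 involve t:
2·Area = [((-10)·t − 10·(-7)) + (10·13 − 1·t)] + 485
       = -11·t + 685 = 696
⇒ t = -1.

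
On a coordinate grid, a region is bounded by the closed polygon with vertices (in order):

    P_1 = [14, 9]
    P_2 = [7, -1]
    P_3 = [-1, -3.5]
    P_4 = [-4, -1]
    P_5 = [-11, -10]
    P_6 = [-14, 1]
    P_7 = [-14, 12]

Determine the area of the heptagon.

Apply the shoelace formula: 2A = Σ (x_i·y_{i+1} − x_{i+1}·y_i), indices taken mod 7.
Cross-terms: -77, -25.5, -13, 29, -151, -154, -294  ⇒  Σ = -685.5
Area = |Σ|/2 = 342.75.

342.75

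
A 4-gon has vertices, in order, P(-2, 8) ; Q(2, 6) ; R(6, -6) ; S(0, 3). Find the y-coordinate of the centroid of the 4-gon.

Apply Gauss's area formula. First the cross-terms c_i = x_i·y_{i+1} − x_{i+1}·y_i:
  -28, -48, 18, 6  ⇒  2A = -52, A = -26.
Then Σ (y_i + y_{i+1})·c_i = -380, so ȳ = -380 / (6·(-26)) = 95/39.

95/39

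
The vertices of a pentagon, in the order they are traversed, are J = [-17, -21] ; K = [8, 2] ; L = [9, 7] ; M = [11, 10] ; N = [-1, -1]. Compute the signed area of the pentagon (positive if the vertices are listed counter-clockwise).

Apply the shoelace (surveyor's) formula: 2A = Σ (x_i·y_{i+1} − x_{i+1}·y_i), indices taken mod 5.
Σ = (134) + (38) + (13) + (-1) + (4) = 188
Signed area = Σ/2 = 94 (positive ⇒ counter-clockwise traversal).

94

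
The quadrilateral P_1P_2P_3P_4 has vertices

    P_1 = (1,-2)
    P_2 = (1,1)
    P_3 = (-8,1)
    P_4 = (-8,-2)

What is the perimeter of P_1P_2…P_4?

|P_1P_2| = √((0)² + (3)²) = √9 = 3
|P_2P_3| = √((-9)² + (0)²) = √81 = 9
|P_3P_4| = √((0)² + (-3)²) = √9 = 3
|P_4P_1| = √((9)² + (0)²) = √81 = 9
Perimeter = 3 + 9 + 3 + 9 = 24.

24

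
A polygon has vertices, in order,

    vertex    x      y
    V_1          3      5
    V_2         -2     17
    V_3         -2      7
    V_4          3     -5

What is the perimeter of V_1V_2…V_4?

46

|V_1V_2| = √((-5)² + (12)²) = √169 = 13
|V_2V_3| = √((0)² + (-10)²) = √100 = 10
|V_3V_4| = √((5)² + (-12)²) = √169 = 13
|V_4V_1| = √((0)² + (10)²) = √100 = 10
Perimeter = 13 + 10 + 13 + 10 = 46.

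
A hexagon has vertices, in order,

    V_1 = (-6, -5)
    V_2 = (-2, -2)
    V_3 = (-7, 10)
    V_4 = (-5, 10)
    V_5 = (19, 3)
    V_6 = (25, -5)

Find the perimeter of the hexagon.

86

|V_1V_2| = √((4)² + (3)²) = √25 = 5
|V_2V_3| = √((-5)² + (12)²) = √169 = 13
|V_3V_4| = √((2)² + (0)²) = √4 = 2
|V_4V_5| = √((24)² + (-7)²) = √625 = 25
|V_5V_6| = √((6)² + (-8)²) = √100 = 10
|V_6V_1| = √((-31)² + (0)²) = √961 = 31
Perimeter = 5 + 13 + 2 + 25 + 10 + 31 = 86.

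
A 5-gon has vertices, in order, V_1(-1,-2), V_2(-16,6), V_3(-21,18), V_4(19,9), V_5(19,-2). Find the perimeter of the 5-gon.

102

|V_1V_2| = √((-15)² + (8)²) = √289 = 17
|V_2V_3| = √((-5)² + (12)²) = √169 = 13
|V_3V_4| = √((40)² + (-9)²) = √1681 = 41
|V_4V_5| = √((0)² + (-11)²) = √121 = 11
|V_5V_1| = √((-20)² + (0)²) = √400 = 20
Perimeter = 17 + 13 + 41 + 11 + 20 = 102.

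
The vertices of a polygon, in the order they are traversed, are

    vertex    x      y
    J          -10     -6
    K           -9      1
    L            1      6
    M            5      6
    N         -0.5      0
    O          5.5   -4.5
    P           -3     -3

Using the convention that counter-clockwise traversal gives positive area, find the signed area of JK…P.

Apply the shoelace (surveyor's) formula: 2A = Σ (x_i·y_{i+1} − x_{i+1}·y_i), indices taken mod 7.
Σ = (-64) + (-55) + (-24) + (3) + (2.25) + (-30) + (-12) = -179.75
Signed area = Σ/2 = -89.875 (negative ⇒ clockwise traversal).

-89.875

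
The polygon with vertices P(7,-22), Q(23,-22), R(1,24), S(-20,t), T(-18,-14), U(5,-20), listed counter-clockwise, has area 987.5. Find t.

-9

Write out the shoelace sum; only the two edges meeting at S involve t:
2·Area = [(1·t − (-20)·24) + ((-20)·(-14) − (-18)·t)] + 1386
       = 19·t + 2146 = 1975
⇒ t = -9.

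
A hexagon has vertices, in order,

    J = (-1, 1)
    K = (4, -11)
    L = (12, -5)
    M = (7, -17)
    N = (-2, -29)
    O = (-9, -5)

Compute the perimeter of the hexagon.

|JK| = √((5)² + (-12)²) = √169 = 13
|KL| = √((8)² + (6)²) = √100 = 10
|LM| = √((-5)² + (-12)²) = √169 = 13
|MN| = √((-9)² + (-12)²) = √225 = 15
|NO| = √((-7)² + (24)²) = √625 = 25
|OJ| = √((8)² + (6)²) = √100 = 10
Perimeter = 13 + 10 + 13 + 15 + 25 + 10 = 86.

86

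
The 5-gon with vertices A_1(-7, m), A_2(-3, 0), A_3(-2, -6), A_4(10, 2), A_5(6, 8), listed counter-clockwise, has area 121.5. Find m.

Write out the shoelace sum; only the two edges meeting at A_1 involve m:
2·Area = [(6·m − (-7)·8) + ((-7)·0 − (-3)·m)] + 142
       = 9·m + 198 = 243
⇒ m = 5.

5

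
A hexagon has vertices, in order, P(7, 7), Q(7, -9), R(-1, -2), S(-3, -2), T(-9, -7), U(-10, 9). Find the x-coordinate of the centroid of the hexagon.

-257/210

Apply Gauss's area formula. First the cross-terms c_i = x_i·y_{i+1} − x_{i+1}·y_i:
  -112, -23, -4, 3, -151, -133  ⇒  2A = -420, A = -210.
Then Σ (x_i + x_{i+1})·c_i = 1542, so x̄ = 1542 / (6·(-210)) = -257/210.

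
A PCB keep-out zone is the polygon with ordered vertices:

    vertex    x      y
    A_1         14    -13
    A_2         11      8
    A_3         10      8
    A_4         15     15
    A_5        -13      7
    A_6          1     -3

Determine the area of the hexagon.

327

Apply the surveyor's formula: 2A = Σ (x_i·y_{i+1} − x_{i+1}·y_i), indices taken mod 6.
Cross-terms: 255, 8, 30, 300, 32, 29  ⇒  Σ = 654
Area = |Σ|/2 = 327.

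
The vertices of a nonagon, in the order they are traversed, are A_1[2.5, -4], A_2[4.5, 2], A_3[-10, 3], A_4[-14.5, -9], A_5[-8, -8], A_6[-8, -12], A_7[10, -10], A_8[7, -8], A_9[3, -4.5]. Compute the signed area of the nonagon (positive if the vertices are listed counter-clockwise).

Apply the shoelace formula: 2A = Σ (x_i·y_{i+1} − x_{i+1}·y_i), indices taken mod 9.
A_1→A_2: (2.5)(2) − (4.5)(-4) = 23
A_2→A_3: (4.5)(3) − (-10)(2) = 33.5
A_3→A_4: (-10)(-9) − (-14.5)(3) = 133.5
A_4→A_5: (-14.5)(-8) − (-8)(-9) = 44
A_5→A_6: (-8)(-12) − (-8)(-8) = 32
A_6→A_7: (-8)(-10) − (10)(-12) = 200
A_7→A_8: (10)(-8) − (7)(-10) = -10
A_8→A_9: (7)(-4.5) − (3)(-8) = -7.5
A_9→A_1: (3)(-4) − (2.5)(-4.5) = -0.75
Σ = 447.75
Signed area = Σ/2 = 223.875 (positive ⇒ counter-clockwise traversal).

223.875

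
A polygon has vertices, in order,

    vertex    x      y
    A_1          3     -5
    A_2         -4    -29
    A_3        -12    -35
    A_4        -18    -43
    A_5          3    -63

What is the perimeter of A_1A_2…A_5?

|A_1A_2| = √((-7)² + (-24)²) = √625 = 25
|A_2A_3| = √((-8)² + (-6)²) = √100 = 10
|A_3A_4| = √((-6)² + (-8)²) = √100 = 10
|A_4A_5| = √((21)² + (-20)²) = √841 = 29
|A_5A_1| = √((0)² + (58)²) = √3364 = 58
Perimeter = 25 + 10 + 10 + 29 + 58 = 132.

132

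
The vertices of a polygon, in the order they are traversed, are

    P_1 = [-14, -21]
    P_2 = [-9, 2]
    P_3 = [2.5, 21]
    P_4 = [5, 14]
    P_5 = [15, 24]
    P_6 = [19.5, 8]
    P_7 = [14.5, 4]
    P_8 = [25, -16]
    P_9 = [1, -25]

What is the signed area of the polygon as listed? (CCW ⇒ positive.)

-1134.5

Σ = (-217) + (-194) + (-70) + (-90) + (-348) + (-38) + (-332) + (-609) + (-371) = -2269
Signed area = Σ/2 = -1134.5 (negative ⇒ clockwise traversal).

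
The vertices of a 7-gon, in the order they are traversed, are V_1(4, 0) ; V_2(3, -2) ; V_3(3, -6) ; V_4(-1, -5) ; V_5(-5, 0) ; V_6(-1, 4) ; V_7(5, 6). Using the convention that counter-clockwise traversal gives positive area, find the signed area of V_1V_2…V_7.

-68

Apply the shoelace formula: 2A = Σ (x_i·y_{i+1} − x_{i+1}·y_i), indices taken mod 7.
V_1→V_2: (4)(-2) − (3)(0) = -8
V_2→V_3: (3)(-6) − (3)(-2) = -12
V_3→V_4: (3)(-5) − (-1)(-6) = -21
V_4→V_5: (-1)(0) − (-5)(-5) = -25
V_5→V_6: (-5)(4) − (-1)(0) = -20
V_6→V_7: (-1)(6) − (5)(4) = -26
V_7→V_1: (5)(0) − (4)(6) = -24
Σ = -136
Signed area = Σ/2 = -68 (negative ⇒ clockwise traversal).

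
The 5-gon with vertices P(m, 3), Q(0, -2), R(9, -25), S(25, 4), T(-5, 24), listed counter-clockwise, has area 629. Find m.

Write out the shoelace sum; only the two edges meeting at P involve m:
2·Area = [((-5)·3 − m·24) + (m·(-2) − 0·3)] + 1299
       = -26·m + 1284 = 1258
⇒ m = 1.

1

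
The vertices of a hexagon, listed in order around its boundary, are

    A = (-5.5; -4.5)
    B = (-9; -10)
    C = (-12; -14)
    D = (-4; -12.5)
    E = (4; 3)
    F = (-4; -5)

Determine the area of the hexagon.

Apply the shoelace (surveyor's) formula: 2A = Σ (x_i·y_{i+1} − x_{i+1}·y_i), indices taken mod 6.
A→B: (-5.5)(-10) − (-9)(-4.5) = 14.5
B→C: (-9)(-14) − (-12)(-10) = 6
C→D: (-12)(-12.5) − (-4)(-14) = 94
D→E: (-4)(3) − (4)(-12.5) = 38
E→F: (4)(-5) − (-4)(3) = -8
F→A: (-4)(-4.5) − (-5.5)(-5) = -9.5
Σ = 135
Area = |Σ|/2 = 67.5.

67.5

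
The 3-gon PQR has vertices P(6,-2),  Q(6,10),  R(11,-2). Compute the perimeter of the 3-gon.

|PQ| = √((0)² + (12)²) = √144 = 12
|QR| = √((5)² + (-12)²) = √169 = 13
|RP| = √((-5)² + (0)²) = √25 = 5
Perimeter = 12 + 13 + 5 = 30.

30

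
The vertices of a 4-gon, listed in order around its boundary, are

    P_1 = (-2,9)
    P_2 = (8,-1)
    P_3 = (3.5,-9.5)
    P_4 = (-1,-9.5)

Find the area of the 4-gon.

Apply Gauss's area formula: 2A = Σ (x_i·y_{i+1} − x_{i+1}·y_i), indices taken mod 4.
P_1→P_2: (-2)(-1) − (8)(9) = -70
P_2→P_3: (8)(-9.5) − (3.5)(-1) = -72.5
P_3→P_4: (3.5)(-9.5) − (-1)(-9.5) = -42.75
P_4→P_1: (-1)(9) − (-2)(-9.5) = -28
Σ = -213.25
Area = |Σ|/2 = 106.625.

106.625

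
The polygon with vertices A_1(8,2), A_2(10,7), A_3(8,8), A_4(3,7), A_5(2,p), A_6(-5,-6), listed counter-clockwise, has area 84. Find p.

The doubled signed area Σ (x_i y_{i+1} − x_{i+1} y_i) is linear in p.
With p=0 it equals 104; the coefficient of p is 8 (from the two edges through A_5).
So 8·p + 104 = 2·84 = 168 ⇒ p = 8.

8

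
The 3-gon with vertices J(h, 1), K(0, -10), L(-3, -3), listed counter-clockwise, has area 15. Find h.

Write out the shoelace sum; only the two edges meeting at J involve h:
2·Area = [((-3)·1 − h·(-3)) + (h·(-10) − 0·1)] + -30
       = -7·h + -33 = 30
⇒ h = -9.

-9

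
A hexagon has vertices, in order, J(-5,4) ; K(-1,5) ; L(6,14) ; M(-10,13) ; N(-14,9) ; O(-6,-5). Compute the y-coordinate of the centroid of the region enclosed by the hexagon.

743/96

Apply Gauss's area formula. First the cross-terms c_i = x_i·y_{i+1} − x_{i+1}·y_i:
  -21, -44, 218, 92, 124, -49  ⇒  2A = 320, A = 160.
Then Σ (y_i + y_{i+1})·c_i = 7430, so ȳ = 7430 / (6·160) = 743/96.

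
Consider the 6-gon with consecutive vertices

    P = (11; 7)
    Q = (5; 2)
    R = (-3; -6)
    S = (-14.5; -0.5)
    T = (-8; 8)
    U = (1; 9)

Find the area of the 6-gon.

207.25

P→Q: (11)(2) − (5)(7) = -13
Q→R: (5)(-6) − (-3)(2) = -24
R→S: (-3)(-0.5) − (-14.5)(-6) = -85.5
S→T: (-14.5)(8) − (-8)(-0.5) = -120
T→U: (-8)(9) − (1)(8) = -80
U→P: (1)(7) − (11)(9) = -92
Σ = -414.5
Area = |Σ|/2 = 207.25.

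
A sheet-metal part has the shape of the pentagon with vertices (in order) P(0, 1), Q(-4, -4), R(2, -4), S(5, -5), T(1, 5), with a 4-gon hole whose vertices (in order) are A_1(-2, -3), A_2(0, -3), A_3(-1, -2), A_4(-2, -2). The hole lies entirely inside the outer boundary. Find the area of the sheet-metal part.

33

Outer boundary:
Apply the surveyor's formula: 2A = Σ (x_i·y_{i+1} − x_{i+1}·y_i), indices taken mod 5.
Cross-terms: 4, 24, 10, 30, 1  ⇒  Σ = 69
Area = |Σ|/2 = 34.5.
Hole:
Apply the shoelace (surveyor's) formula: 2A = Σ (x_i·y_{i+1} − x_{i+1}·y_i), indices taken mod 4.
Σ = (6) + (-3) + (-2) + (2) = 3
Area = |Σ|/2 = 1.5.
Net area = 34.5 − 1.5 = 33.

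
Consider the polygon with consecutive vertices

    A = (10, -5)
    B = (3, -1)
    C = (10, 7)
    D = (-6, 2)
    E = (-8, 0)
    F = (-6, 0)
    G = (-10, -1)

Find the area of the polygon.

90

Apply the shoelace formula: 2A = Σ (x_i·y_{i+1} − x_{i+1}·y_i), indices taken mod 7.
Cross-terms: 5, 31, 62, 16, 0, 6, 60  ⇒  Σ = 180
Area = |Σ|/2 = 90.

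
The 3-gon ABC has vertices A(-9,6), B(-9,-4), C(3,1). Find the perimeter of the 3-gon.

|AB| = √((0)² + (-10)²) = √100 = 10
|BC| = √((12)² + (5)²) = √169 = 13
|CA| = √((-12)² + (5)²) = √169 = 13
Perimeter = 10 + 13 + 13 = 36.

36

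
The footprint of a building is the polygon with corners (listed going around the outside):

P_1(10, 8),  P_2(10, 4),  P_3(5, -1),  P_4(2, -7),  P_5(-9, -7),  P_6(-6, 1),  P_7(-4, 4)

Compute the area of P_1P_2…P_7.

161.5

Apply the shoelace (surveyor's) formula: 2A = Σ (x_i·y_{i+1} − x_{i+1}·y_i), indices taken mod 7.
Σ = (-40) + (-30) + (-33) + (-77) + (-51) + (-20) + (-72) = -323
Area = |Σ|/2 = 161.5.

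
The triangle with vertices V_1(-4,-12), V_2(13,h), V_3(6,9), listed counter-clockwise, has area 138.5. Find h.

Write out the shoelace sum; only the two edges meeting at V_2 involve h:
2·Area = [((-4)·h − 13·(-12)) + (13·9 − 6·h)] + -36
       = -10·h + 237 = 277
⇒ h = -4.

-4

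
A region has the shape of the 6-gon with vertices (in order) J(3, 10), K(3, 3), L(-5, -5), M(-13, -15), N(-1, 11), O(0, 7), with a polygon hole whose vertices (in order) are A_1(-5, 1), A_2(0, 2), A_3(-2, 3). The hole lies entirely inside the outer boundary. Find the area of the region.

95

Outer boundary:
Apply the shoelace (surveyor's) formula: 2A = Σ (x_i·y_{i+1} − x_{i+1}·y_i), indices taken mod 6.
J→K: (3)(3) − (3)(10) = -21
K→L: (3)(-5) − (-5)(3) = 0
L→M: (-5)(-15) − (-13)(-5) = 10
M→N: (-13)(11) − (-1)(-15) = -158
N→O: (-1)(7) − (0)(11) = -7
O→J: (0)(10) − (3)(7) = -21
Σ = -197
Area = |Σ|/2 = 98.5.
Hole:
Apply the shoelace (surveyor's) formula: 2A = Σ (x_i·y_{i+1} − x_{i+1}·y_i), indices taken mod 3.
Σ = (-10) + (4) + (13) = 7
Area = |Σ|/2 = 3.5.
Net area = 98.5 − 3.5 = 95.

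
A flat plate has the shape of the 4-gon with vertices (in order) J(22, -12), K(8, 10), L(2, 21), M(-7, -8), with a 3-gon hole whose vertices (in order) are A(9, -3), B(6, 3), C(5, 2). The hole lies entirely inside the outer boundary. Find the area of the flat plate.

423

Outer boundary:
Apply the shoelace (surveyor's) formula: 2A = Σ (x_i·y_{i+1} − x_{i+1}·y_i), indices taken mod 4.
Cross-terms: 316, 148, 131, 260  ⇒  Σ = 855
Area = |Σ|/2 = 427.5.
Hole:
Apply the shoelace (surveyor's) formula: 2A = Σ (x_i·y_{i+1} − x_{i+1}·y_i), indices taken mod 3.
A→B: (9)(3) − (6)(-3) = 45
B→C: (6)(2) − (5)(3) = -3
C→A: (5)(-3) − (9)(2) = -33
Σ = 9
Area = |Σ|/2 = 4.5.
Net area = 427.5 − 4.5 = 423.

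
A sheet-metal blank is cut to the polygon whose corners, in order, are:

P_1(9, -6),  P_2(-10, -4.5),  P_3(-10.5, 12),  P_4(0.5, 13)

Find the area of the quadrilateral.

Apply Gauss's area formula: 2A = Σ (x_i·y_{i+1} − x_{i+1}·y_i), indices taken mod 4.
Σ = (-100.5) + (-167.25) + (-142.5) + (-120) = -530.25
Area = |Σ|/2 = 265.125.

265.125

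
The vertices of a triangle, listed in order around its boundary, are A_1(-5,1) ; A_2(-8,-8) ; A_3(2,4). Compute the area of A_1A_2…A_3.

Apply the shoelace formula: 2A = Σ (x_i·y_{i+1} − x_{i+1}·y_i), indices taken mod 3.
Cross-terms: 48, -16, 22  ⇒  Σ = 54
Area = |Σ|/2 = 27.

27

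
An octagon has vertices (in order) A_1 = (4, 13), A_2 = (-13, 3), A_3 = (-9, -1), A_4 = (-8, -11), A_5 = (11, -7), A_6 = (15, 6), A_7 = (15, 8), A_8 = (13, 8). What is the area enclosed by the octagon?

Apply the surveyor's formula: 2A = Σ (x_i·y_{i+1} − x_{i+1}·y_i), indices taken mod 8.
Σ = (181) + (40) + (91) + (177) + (171) + (30) + (16) + (137) = 843
Area = |Σ|/2 = 421.5.

421.5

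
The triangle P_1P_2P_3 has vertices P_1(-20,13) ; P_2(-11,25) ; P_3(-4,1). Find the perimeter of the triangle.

60

|P_1P_2| = √((9)² + (12)²) = √225 = 15
|P_2P_3| = √((7)² + (-24)²) = √625 = 25
|P_3P_1| = √((-16)² + (12)²) = √400 = 20
Perimeter = 15 + 25 + 20 = 60.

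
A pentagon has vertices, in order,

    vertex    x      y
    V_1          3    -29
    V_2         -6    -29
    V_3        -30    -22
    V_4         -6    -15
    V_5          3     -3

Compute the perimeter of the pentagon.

100

|V_1V_2| = √((-9)² + (0)²) = √81 = 9
|V_2V_3| = √((-24)² + (7)²) = √625 = 25
|V_3V_4| = √((24)² + (7)²) = √625 = 25
|V_4V_5| = √((9)² + (12)²) = √225 = 15
|V_5V_1| = √((0)² + (-26)²) = √676 = 26
Perimeter = 9 + 25 + 25 + 15 + 26 = 100.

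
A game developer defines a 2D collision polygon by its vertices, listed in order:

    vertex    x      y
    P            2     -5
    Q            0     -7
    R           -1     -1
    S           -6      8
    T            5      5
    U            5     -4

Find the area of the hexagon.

83.5

Apply the shoelace formula: 2A = Σ (x_i·y_{i+1} − x_{i+1}·y_i), indices taken mod 6.
Cross-terms: -14, -7, -14, -70, -45, -17  ⇒  Σ = -167
Area = |Σ|/2 = 83.5.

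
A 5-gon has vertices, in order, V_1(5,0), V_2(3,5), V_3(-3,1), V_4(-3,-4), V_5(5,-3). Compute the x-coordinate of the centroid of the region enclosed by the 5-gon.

Apply the shoelace formula. First the cross-terms c_i = x_i·y_{i+1} − x_{i+1}·y_i:
  25, 18, 15, 29, 15  ⇒  2A = 102, A = 51.
Then Σ (x_i + x_{i+1})·c_i = 318, so x̄ = 318 / (6·51) = 53/51.

53/51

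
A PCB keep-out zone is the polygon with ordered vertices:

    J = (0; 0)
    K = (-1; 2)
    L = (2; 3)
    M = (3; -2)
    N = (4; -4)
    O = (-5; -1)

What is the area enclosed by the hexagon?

24

J→K: (0)(2) − (-1)(0) = 0
K→L: (-1)(3) − (2)(2) = -7
L→M: (2)(-2) − (3)(3) = -13
M→N: (3)(-4) − (4)(-2) = -4
N→O: (4)(-1) − (-5)(-4) = -24
O→J: (-5)(0) − (0)(-1) = 0
Σ = -48
Area = |Σ|/2 = 24.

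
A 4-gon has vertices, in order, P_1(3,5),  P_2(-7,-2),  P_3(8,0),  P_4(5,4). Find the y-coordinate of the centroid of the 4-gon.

10/9

Apply Gauss's area formula. First the cross-terms c_i = x_i·y_{i+1} − x_{i+1}·y_i:
  29, 16, 32, 13  ⇒  2A = 90, A = 45.
Then Σ (y_i + y_{i+1})·c_i = 300, so ȳ = 300 / (6·45) = 10/9.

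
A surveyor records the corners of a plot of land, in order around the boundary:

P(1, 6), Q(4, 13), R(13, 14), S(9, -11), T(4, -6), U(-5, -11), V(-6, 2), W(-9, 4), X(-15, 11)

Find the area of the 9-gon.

Apply the shoelace formula: 2A = Σ (x_i·y_{i+1} − x_{i+1}·y_i), indices taken mod 9.
P→Q: (1)(13) − (4)(6) = -11
Q→R: (4)(14) − (13)(13) = -113
R→S: (13)(-11) − (9)(14) = -269
S→T: (9)(-6) − (4)(-11) = -10
T→U: (4)(-11) − (-5)(-6) = -74
U→V: (-5)(2) − (-6)(-11) = -76
V→W: (-6)(4) − (-9)(2) = -6
W→X: (-9)(11) − (-15)(4) = -39
X→P: (-15)(6) − (1)(11) = -101
Σ = -699
Area = |Σ|/2 = 349.5.

349.5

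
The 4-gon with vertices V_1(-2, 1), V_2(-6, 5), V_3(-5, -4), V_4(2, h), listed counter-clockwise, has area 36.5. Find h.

Write out the shoelace sum; only the two edges meeting at V_4 involve h:
2·Area = [((-5)·h − 2·(-4)) + (2·1 − (-2)·h)] + 45
       = -3·h + 55 = 73
⇒ h = -6.

-6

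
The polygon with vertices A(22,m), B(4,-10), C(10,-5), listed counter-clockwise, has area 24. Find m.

13

The doubled signed area Σ (x_i y_{i+1} − x_{i+1} y_i) is linear in m.
With m=0 it equals -30; the coefficient of m is 6 (from the two edges through A).
So 6·m + -30 = 2·24 = 48 ⇒ m = 13.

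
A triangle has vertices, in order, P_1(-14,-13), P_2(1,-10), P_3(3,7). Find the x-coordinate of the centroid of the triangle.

-10/3

Apply Gauss's area formula. First the cross-terms c_i = x_i·y_{i+1} − x_{i+1}·y_i:
  153, 37, 59  ⇒  2A = 249, A = 124.5.
Then Σ (x_i + x_{i+1})·c_i = -2490, so x̄ = -2490 / (6·124.5) = -10/3.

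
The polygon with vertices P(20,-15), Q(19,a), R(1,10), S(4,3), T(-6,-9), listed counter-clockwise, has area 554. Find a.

The doubled signed area Σ (x_i y_{i+1} − x_{i+1} y_i) is linear in a.
With a=0 it equals 690; the coefficient of a is 19 (from the two edges through Q).
So 19·a + 690 = 2·554 = 1108 ⇒ a = 22.

22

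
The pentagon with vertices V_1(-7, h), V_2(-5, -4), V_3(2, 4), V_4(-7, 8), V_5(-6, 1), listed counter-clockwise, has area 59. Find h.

-10

The doubled signed area Σ (x_i y_{i+1} − x_{i+1} y_i) is linear in h.
With h=0 it equals 108; the coefficient of h is -1 (from the two edges through V_1).
So -1·h + 108 = 2·59 = 118 ⇒ h = -10.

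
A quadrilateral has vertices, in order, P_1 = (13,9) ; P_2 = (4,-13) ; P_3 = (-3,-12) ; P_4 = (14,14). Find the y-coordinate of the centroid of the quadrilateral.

Apply Gauss's area formula. First the cross-terms c_i = x_i·y_{i+1} − x_{i+1}·y_i:
  -205, -87, 126, -56  ⇒  2A = -222, A = -111.
Then Σ (y_i + y_{i+1})·c_i = 1959, so ȳ = 1959 / (6·(-111)) = -653/222.

-653/222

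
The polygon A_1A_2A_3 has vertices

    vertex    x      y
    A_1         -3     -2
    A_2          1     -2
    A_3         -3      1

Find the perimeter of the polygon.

12

|A_1A_2| = √((4)² + (0)²) = √16 = 4
|A_2A_3| = √((-4)² + (3)²) = √25 = 5
|A_3A_1| = √((0)² + (-3)²) = √9 = 3
Perimeter = 4 + 5 + 3 = 12.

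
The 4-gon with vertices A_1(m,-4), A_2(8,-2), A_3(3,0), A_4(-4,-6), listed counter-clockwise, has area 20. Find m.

1

The doubled signed area Σ (x_i y_{i+1} − x_{i+1} y_i) is linear in m.
With m=0 it equals 36; the coefficient of m is 4 (from the two edges through A_1).
So 4·m + 36 = 2·20 = 40 ⇒ m = 1.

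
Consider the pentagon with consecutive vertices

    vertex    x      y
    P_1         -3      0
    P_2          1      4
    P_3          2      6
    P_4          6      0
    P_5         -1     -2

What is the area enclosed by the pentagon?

34

Apply the shoelace (surveyor's) formula: 2A = Σ (x_i·y_{i+1} − x_{i+1}·y_i), indices taken mod 5.
Σ = (-12) + (-2) + (-36) + (-12) + (-6) = -68
Area = |Σ|/2 = 34.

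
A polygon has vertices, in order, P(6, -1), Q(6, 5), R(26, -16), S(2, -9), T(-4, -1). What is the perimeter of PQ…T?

80

|PQ| = √((0)² + (6)²) = √36 = 6
|QR| = √((20)² + (-21)²) = √841 = 29
|RS| = √((-24)² + (7)²) = √625 = 25
|ST| = √((-6)² + (8)²) = √100 = 10
|TP| = √((10)² + (0)²) = √100 = 10
Perimeter = 6 + 29 + 25 + 10 + 10 = 80.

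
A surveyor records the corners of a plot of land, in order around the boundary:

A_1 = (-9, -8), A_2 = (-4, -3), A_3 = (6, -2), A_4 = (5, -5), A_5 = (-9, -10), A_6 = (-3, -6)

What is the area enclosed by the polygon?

Cross-terms: -5, 26, -20, -95, 24, -30  ⇒  Σ = -100
Area = |Σ|/2 = 50.

50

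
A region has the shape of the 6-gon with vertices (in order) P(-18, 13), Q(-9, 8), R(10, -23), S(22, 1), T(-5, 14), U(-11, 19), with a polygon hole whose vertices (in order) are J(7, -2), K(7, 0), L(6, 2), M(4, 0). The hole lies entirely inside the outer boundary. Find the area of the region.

587.5

Outer boundary:
Apply Gauss's area formula: 2A = Σ (x_i·y_{i+1} − x_{i+1}·y_i), indices taken mod 6.
Σ = (-27) + (127) + (516) + (313) + (59) + (199) = 1187
Area = |Σ|/2 = 593.5.
Hole:
J→K: (7)(0) − (7)(-2) = 14
K→L: (7)(2) − (6)(0) = 14
L→M: (6)(0) − (4)(2) = -8
M→J: (4)(-2) − (7)(0) = -8
Σ = 12
Area = |Σ|/2 = 6.
Net area = 593.5 − 6 = 587.5.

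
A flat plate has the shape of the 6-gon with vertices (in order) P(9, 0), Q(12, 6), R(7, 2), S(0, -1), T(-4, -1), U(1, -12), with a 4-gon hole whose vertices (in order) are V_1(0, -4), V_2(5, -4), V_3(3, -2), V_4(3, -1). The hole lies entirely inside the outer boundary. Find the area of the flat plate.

84.5

Outer boundary:
Apply the shoelace formula: 2A = Σ (x_i·y_{i+1} − x_{i+1}·y_i), indices taken mod 6.
Σ = (54) + (-18) + (-7) + (-4) + (49) + (108) = 182
Area = |Σ|/2 = 91.
Hole:
Apply the shoelace formula: 2A = Σ (x_i·y_{i+1} − x_{i+1}·y_i), indices taken mod 4.
Cross-terms: 20, 2, 3, -12  ⇒  Σ = 13
Area = |Σ|/2 = 6.5.
Net area = 91 − 6.5 = 84.5.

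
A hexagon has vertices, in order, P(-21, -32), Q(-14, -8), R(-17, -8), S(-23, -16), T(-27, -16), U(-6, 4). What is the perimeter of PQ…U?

|PQ| = √((7)² + (24)²) = √625 = 25
|QR| = √((-3)² + (0)²) = √9 = 3
|RS| = √((-6)² + (-8)²) = √100 = 10
|ST| = √((-4)² + (0)²) = √16 = 4
|TU| = √((21)² + (20)²) = √841 = 29
|UP| = √((-15)² + (-36)²) = √1521 = 39
Perimeter = 25 + 3 + 10 + 4 + 29 + 39 = 110.

110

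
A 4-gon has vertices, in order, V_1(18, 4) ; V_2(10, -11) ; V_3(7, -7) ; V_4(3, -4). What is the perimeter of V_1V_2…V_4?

44

|V_1V_2| = √((-8)² + (-15)²) = √289 = 17
|V_2V_3| = √((-3)² + (4)²) = √25 = 5
|V_3V_4| = √((-4)² + (3)²) = √25 = 5
|V_4V_1| = √((15)² + (8)²) = √289 = 17
Perimeter = 17 + 5 + 5 + 17 = 44.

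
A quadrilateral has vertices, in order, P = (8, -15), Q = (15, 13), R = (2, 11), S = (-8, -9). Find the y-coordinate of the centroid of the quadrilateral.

Apply the shoelace formula. First the cross-terms c_i = x_i·y_{i+1} − x_{i+1}·y_i:
  329, 139, 70, 192  ⇒  2A = 730, A = 365.
Then Σ (y_i + y_{i+1})·c_i = -1790, so ȳ = -1790 / (6·365) = -179/219.

-179/219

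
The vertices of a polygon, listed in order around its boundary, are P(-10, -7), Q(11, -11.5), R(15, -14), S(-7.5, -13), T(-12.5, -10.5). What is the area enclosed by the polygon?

Apply the shoelace (surveyor's) formula: 2A = Σ (x_i·y_{i+1} − x_{i+1}·y_i), indices taken mod 5.
Σ = (192) + (18.5) + (-300) + (-83.75) + (-17.5) = -190.75
Area = |Σ|/2 = 95.375.

95.375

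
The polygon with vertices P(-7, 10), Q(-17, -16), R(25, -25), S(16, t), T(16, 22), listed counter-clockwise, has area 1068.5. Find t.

Write out the shoelace sum; only the two edges meeting at S involve t:
2·Area = [(25·t − 16·(-25)) + (16·22 − 16·t)] + 1421
       = 9·t + 2173 = 2137
⇒ t = -4.

-4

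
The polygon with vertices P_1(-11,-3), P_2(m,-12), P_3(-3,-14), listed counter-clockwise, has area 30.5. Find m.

-10

The doubled signed area Σ (x_i y_{i+1} − x_{i+1} y_i) is linear in m.
With m=0 it equals -49; the coefficient of m is -11 (from the two edges through P_2).
So -11·m + -49 = 2·30.5 = 61 ⇒ m = -10.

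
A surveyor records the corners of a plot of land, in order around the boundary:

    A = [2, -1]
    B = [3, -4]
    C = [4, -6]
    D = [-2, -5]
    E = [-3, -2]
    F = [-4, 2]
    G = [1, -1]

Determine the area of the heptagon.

Apply the surveyor's formula: 2A = Σ (x_i·y_{i+1} − x_{i+1}·y_i), indices taken mod 7.
Σ = (-5) + (-2) + (-32) + (-11) + (-14) + (2) + (1) = -61
Area = |Σ|/2 = 30.5.

30.5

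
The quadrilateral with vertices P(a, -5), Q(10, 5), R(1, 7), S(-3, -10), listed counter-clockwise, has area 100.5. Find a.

Write out the shoelace sum; only the two edges meeting at P involve a:
2·Area = [((-3)·(-5) − a·(-10)) + (a·5 − 10·(-5))] + 76
       = 15·a + 141 = 201
⇒ a = 4.

4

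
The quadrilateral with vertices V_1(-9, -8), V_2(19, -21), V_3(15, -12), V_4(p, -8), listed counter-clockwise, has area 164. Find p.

Write out the shoelace sum; only the two edges meeting at V_4 involve p:
2·Area = [(15·(-8) − p·(-12)) + (p·(-8) − (-9)·(-8))] + 428
       = 4·p + 236 = 328
⇒ p = 23.

23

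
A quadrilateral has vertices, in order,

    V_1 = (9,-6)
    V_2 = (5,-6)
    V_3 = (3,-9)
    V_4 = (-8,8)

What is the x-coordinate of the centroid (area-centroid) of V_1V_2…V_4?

Apply the shoelace (surveyor's) formula. First the cross-terms c_i = x_i·y_{i+1} − x_{i+1}·y_i:
  -24, -27, -48, -24  ⇒  2A = -123, A = -61.5.
Then Σ (x_i + x_{i+1})·c_i = -336, so x̄ = -336 / (6·(-61.5)) = 112/123.

112/123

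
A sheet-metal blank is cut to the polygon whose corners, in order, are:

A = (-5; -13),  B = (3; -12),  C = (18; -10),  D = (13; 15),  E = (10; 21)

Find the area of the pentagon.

Apply Gauss's area formula: 2A = Σ (x_i·y_{i+1} − x_{i+1}·y_i), indices taken mod 5.
Σ = (99) + (186) + (400) + (123) + (-25) = 783
Area = |Σ|/2 = 391.5.

391.5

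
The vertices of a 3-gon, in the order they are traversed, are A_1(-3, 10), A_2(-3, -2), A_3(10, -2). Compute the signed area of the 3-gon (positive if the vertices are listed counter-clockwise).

78

Σ = (36) + (26) + (94) = 156
Signed area = Σ/2 = 78 (positive ⇒ counter-clockwise traversal).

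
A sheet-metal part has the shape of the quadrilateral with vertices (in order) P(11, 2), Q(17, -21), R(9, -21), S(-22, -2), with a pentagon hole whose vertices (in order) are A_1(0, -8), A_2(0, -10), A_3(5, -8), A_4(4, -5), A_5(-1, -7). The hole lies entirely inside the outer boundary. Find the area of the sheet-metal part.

Outer boundary:
Apply Gauss's area formula: 2A = Σ (x_i·y_{i+1} − x_{i+1}·y_i), indices taken mod 4.
Σ = (-265) + (-168) + (-480) + (-22) = -935
Area = |Σ|/2 = 467.5.
Hole:
Apply the shoelace formula: 2A = Σ (x_i·y_{i+1} − x_{i+1}·y_i), indices taken mod 5.
Σ = (0) + (50) + (7) + (-33) + (8) = 32
Area = |Σ|/2 = 16.
Net area = 467.5 − 16 = 451.5.

451.5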